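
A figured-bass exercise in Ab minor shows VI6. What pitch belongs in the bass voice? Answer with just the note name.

VI in Ab minor has root Fb; the chord is Fb-Ab-Cb.
The figure 6 means first inversion — the third is in the bass.

Ab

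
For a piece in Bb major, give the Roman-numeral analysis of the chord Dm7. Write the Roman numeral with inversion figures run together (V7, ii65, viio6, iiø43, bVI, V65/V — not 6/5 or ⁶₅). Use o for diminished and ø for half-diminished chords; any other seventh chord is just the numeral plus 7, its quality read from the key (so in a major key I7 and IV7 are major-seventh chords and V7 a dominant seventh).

iii7

Stacked in thirds the chord is D-F-A-C: a minor seventh chord on D.
D is scale degree 3 in Bb major, and a minor seventh chord on that degree is written iii7.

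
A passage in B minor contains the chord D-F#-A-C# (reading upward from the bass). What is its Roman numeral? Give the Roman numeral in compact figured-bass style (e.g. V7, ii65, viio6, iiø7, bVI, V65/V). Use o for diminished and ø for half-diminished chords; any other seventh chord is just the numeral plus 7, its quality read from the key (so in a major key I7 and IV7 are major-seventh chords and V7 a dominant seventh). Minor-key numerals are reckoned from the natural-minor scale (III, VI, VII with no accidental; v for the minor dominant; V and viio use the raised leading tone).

The pitches D-F#-A-C# form a major seventh chord rooted on D.
D is scale degree 3 in B minor, and a major seventh chord on that degree is written III7.

III7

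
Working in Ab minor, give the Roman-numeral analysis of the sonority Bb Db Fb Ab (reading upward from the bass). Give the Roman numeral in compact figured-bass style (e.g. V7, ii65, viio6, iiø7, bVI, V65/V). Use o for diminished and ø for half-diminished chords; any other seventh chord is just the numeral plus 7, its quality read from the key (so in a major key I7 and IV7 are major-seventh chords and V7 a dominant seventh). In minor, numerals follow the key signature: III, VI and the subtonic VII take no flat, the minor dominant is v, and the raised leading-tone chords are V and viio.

iiø7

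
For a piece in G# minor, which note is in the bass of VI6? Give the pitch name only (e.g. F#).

G#

VI in G# minor has root E; the chord is E-G#-B.
The figure 6 means first inversion — the third is in the bass.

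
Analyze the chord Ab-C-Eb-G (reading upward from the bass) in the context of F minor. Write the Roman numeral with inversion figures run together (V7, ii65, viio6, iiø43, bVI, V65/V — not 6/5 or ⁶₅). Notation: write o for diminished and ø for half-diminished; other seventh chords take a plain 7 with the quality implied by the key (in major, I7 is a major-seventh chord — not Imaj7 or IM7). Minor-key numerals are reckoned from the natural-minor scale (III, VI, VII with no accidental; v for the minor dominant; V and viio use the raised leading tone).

III7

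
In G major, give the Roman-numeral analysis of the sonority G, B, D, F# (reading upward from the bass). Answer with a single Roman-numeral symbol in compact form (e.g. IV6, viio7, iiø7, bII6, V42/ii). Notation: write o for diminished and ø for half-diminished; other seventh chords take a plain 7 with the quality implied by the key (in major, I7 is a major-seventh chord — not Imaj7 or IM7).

I7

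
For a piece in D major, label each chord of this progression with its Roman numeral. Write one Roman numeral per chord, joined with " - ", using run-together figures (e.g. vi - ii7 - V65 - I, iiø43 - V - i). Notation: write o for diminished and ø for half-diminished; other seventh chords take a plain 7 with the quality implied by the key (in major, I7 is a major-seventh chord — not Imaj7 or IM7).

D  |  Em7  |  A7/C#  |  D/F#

I - ii7 - V65 - I6

D: root D is the tonic; major triad there is I.
Em7: root E is the supertonic; minor seventh chord there is ii7.
A7/C# has root A, degree 5 in D major, so V65.
D/F# has root D, degree 1 in D major, so I6.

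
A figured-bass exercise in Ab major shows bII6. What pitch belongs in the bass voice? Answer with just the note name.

bII in Ab major has root Bbb; the chord is Bbb-Db-Fb.
The figure 6 means first inversion — the third is in the bass.

Db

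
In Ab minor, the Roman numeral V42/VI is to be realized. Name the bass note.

The applied chord V42/VI is rooted on Cb: Cb-Eb-Gb-Bbb.
The figure 42 means third inversion — the seventh is in the bass.

Bbb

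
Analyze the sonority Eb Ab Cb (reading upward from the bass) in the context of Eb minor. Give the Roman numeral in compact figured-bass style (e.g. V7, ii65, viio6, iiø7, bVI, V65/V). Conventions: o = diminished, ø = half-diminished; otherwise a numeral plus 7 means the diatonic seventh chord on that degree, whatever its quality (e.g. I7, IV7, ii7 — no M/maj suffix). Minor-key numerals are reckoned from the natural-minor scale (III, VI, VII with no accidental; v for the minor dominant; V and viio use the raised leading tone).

The pitches Ab-Cb-Eb form a minor triad rooted on Ab.
In Eb minor, Ab is the subdominant; the diatonic minor triad there is iv.
With Eb in the bass the chord is in second inversion, so the figured bass is 64.

iv64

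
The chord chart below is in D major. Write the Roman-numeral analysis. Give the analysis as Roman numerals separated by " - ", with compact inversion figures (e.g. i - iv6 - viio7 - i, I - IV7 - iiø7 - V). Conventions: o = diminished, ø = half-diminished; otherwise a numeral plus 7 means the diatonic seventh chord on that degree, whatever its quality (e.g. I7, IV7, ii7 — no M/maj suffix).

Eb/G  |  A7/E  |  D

Eb/G: Eb with this quality isn't in the key; a major triad on b2 is the Neapolitan sixth, bII6 (third, G, in the bass — hence the 6).
A7/E has root A, degree 5 in D major, so V43.
D has root D, degree 1 in D major, so I.

bII6 - V43 - I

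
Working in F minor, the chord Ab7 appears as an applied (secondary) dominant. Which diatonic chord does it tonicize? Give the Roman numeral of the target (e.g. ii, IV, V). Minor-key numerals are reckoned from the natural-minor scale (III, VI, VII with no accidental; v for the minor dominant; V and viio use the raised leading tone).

VI

The chord is a dominant seventh chord on Ab.
A dominant resolves down a perfect fifth: Ab → Db. In F minor, Db is scale degree 6, i.e. VI.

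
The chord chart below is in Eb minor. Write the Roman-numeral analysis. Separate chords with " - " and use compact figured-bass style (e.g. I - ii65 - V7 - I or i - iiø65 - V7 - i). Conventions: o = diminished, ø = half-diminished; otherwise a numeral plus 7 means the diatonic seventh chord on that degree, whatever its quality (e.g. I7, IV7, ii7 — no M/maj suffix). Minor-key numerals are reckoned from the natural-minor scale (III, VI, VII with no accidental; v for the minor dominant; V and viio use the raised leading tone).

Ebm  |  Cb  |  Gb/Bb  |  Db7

i - VI - III6 - VII7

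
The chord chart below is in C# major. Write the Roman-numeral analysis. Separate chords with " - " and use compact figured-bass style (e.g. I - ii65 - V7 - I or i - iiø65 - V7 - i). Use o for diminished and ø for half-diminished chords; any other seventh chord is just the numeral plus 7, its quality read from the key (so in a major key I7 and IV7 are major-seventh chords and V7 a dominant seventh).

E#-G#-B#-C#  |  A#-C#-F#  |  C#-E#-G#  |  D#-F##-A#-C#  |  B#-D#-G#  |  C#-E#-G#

E#-G#-B#-C#: major seventh chord on C# = scale degree 1 → I65.
A#-C#-F#: root F# is the subdominant; major triad there is IV6.
C#-E#-G#: root C# is the tonic; major triad there is I.
D#-F##-A#-C# is the secondary dominant of V (dominant seventh chord on D#): V7/V.
B#-D#-G#: root G# is the dominant; major triad there is V6.
C#-E#-G# has root C#, degree 1 in C# major, so I.

I65 - IV6 - I - V7/V - V6 - I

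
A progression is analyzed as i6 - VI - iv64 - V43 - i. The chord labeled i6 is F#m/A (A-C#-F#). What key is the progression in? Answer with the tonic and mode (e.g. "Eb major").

The anchor chord is a minor triad on F#, labeled i6.
If F# is scale degree 1 and the mode makes that degree carry a minor triad, the tonic is F# and the mode is minor.

F# minor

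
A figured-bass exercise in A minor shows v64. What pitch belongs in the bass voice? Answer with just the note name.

v in A minor has root E; the chord is E-G-B.
The figure 64 means second inversion — the fifth is in the bass.

B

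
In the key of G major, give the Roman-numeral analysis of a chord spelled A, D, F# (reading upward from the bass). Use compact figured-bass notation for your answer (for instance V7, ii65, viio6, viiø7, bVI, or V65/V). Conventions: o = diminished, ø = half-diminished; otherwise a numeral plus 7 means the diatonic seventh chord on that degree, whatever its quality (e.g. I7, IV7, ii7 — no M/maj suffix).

V64

The pitches D-F#-A form a major triad rooted on D.
In G major, D is the dominant; the diatonic major triad there is V.
With A in the bass the chord is in second inversion, so the figured bass is 64.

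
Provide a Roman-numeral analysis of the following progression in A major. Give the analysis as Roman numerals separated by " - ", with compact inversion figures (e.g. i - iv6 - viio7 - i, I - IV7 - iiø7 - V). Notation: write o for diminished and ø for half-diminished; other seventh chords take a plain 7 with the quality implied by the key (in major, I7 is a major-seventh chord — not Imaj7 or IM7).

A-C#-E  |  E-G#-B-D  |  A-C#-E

I - V7 - I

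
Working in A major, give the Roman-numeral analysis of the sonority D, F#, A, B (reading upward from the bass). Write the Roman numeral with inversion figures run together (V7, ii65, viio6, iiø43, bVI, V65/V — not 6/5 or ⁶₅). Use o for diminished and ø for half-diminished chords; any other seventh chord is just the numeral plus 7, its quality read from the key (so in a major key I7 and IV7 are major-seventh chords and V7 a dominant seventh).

ii65

The pitches B-D-F#-A form a minor seventh chord rooted on B.
B is scale degree 2 in A major, and a minor seventh chord on that degree is written ii7.
With D in the bass the chord is in first inversion, so the figured bass is 65.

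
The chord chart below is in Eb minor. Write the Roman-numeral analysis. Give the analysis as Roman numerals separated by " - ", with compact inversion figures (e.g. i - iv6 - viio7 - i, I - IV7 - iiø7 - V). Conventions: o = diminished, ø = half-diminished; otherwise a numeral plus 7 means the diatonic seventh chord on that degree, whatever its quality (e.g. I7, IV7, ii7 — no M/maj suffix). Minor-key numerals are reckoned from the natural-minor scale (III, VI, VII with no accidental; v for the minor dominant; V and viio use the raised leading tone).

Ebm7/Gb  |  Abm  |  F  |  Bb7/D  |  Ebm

Ebm7/Gb: minor seventh chord on Eb = scale degree 1 → i65.
Abm: minor triad on Ab = scale degree 4 → iv.
F: chromatic; F is V of V, so V/V.
Bb7/D has root Bb, degree 5 in Eb minor, so V65.
Ebm: root Eb is the tonic; minor triad there is i.

i65 - iv - V/V - V65 - i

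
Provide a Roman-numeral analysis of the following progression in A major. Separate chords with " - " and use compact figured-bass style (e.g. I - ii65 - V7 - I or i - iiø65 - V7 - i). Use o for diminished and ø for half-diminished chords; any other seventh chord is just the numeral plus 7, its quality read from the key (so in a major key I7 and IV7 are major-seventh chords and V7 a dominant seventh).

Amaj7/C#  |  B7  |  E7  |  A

I65 - V7/V - V7 - I

Amaj7/C#: root A is the tonic; major seventh chord there is I65.
B7: chromatic; B is V of V, so V7/V.
E7: dominant seventh chord on E = scale degree 5 → V7.
A: root A is the tonic; major triad there is I.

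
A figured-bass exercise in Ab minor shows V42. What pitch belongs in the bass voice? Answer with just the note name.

Db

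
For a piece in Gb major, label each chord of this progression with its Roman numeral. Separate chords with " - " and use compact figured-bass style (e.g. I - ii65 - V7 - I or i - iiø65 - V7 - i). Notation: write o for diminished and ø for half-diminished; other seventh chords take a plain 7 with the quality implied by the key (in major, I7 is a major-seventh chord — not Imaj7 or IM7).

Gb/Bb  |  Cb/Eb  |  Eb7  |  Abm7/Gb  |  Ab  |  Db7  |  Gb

I6 - IV6 - V7/ii - ii42 - V/V - V7 - I

Gb/Bb has root Gb, degree 1 in Gb major, so I6.
Cb/Eb: root Cb is the subdominant; major triad there is IV6.
Eb7: a dominant seventh chord on Eb, the applied dominant of ii → V7/ii.
Abm7/Gb: root Ab is the supertonic; minor seventh chord there is ii42.
Ab: chromatic; Ab is V of V, so V/V.
Db7: root Db is the dominant; dominant seventh chord there is V7.
Gb: root Gb is the tonic; major triad there is I.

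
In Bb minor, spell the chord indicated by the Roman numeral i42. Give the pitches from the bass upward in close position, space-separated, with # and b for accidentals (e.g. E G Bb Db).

Ab Bb Db F

The numeral's case and figure indicate a minor seventh chord. In Bb minor its root, the first degree, is Bb.
Stacking thirds from Bb gives Bb-Db-F-Ab.
With the 42 figure the chord is in third inversion; from the bass Ab upward in close position it reads Ab-Bb-Db-F.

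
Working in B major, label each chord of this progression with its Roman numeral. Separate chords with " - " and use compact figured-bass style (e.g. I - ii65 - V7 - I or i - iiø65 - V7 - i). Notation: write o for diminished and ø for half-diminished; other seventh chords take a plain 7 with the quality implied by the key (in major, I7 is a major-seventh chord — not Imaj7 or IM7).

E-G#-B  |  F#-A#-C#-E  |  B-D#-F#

IV - V7 - I

E-G#-B has root E, degree 4 in B major, so IV.
F#-A#-C#-E has root F#, degree 5 in B major, so V7.
B-D#-F#: root B is the tonic; major triad there is I.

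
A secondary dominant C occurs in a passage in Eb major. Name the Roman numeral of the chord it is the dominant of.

ii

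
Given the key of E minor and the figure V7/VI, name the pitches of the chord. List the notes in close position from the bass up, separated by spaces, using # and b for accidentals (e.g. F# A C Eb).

G B D F

The slash means an applied dominant: we want the dominant of VI. In E minor, VI is C major, and its dominant is built on G.
Building a dominant seventh chord on G gives G-B-D-F.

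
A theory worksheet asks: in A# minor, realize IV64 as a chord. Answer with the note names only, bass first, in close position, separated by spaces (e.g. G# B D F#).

A# D# F##

Scale degree 4 in A# minor is D#; here the chord built on it is altered to a major triad. IV64 is the major subdominant, borrowed from the parallel major.
So the chord is D#-F##-A#, a major triad.
The figured bass 64 indicates second inversion, placing the fifth (A#) in the bass: A#-D#-F##.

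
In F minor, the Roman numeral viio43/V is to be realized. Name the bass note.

F

The applied chord viio43/V is rooted on B: B-D-F-Ab.
The figure 43 means second inversion — the fifth is in the bass.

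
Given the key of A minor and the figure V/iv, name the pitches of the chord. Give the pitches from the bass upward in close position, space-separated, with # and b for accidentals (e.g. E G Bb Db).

V/iv is a secondary dominant — the dominant triad of iv. iv in A minor is D, so the applied chord's root is A, a perfect fifth above.
Building a major triad on A gives A-C#-E.

A C# E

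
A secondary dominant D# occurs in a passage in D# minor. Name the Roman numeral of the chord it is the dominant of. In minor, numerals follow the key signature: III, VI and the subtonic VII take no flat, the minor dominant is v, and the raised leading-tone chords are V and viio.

iv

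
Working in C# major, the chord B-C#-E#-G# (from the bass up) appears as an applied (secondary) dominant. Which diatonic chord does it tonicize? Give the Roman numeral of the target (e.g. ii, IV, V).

IV

The chord is a dominant seventh chord on C#.
A dominant resolves down a perfect fifth: C# → F#. In C# major, F# is scale degree 4, i.e. IV.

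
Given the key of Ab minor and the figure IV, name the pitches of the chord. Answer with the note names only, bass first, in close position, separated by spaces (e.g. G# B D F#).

Db F Ab

IV is the major subdominant, borrowed from the parallel major. In Ab minor that root is Db.
So the chord is Db-F-Ab, a major triad.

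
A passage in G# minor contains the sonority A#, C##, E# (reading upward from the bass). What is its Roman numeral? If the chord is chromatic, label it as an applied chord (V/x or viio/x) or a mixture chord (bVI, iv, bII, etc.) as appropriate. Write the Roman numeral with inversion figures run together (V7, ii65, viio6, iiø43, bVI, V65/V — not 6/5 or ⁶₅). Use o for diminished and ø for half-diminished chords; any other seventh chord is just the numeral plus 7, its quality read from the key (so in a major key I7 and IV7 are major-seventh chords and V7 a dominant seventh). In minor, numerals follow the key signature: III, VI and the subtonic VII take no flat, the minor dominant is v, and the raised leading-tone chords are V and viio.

Stacked in thirds the chord is A#-C##-E#: a major triad on A#.
A# is not a diatonic chord root with this quality in G# minor, but it lies a perfect fifth above D# (V), so the chord functions as an applied dominant of V.

V/V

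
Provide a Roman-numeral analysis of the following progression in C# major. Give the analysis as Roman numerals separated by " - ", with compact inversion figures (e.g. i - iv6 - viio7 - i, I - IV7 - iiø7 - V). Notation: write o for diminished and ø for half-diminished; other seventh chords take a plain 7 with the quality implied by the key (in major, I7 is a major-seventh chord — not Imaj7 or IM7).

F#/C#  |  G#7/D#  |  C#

F#/C# has root F#, degree 4 in C# major, so IV64.
G#7/D#: dominant seventh chord on G# = scale degree 5 → V43.
C#: major triad on C# = scale degree 1 → I.

IV64 - V43 - I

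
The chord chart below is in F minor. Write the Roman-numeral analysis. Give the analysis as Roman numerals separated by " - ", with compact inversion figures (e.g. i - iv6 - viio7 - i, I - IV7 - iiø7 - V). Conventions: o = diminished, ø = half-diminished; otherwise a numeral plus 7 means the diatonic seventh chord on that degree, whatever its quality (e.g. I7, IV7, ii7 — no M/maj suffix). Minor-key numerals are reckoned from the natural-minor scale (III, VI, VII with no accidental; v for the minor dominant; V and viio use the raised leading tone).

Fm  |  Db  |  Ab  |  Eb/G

i - VI - III - VII6

Fm: root F is the tonic; minor triad there is i.
Db: major triad on Db = scale degree 6 → VI.
Ab: root Ab is the mediant; major triad there is III.
Eb/G has root Eb, degree 7 in F minor, so VII6.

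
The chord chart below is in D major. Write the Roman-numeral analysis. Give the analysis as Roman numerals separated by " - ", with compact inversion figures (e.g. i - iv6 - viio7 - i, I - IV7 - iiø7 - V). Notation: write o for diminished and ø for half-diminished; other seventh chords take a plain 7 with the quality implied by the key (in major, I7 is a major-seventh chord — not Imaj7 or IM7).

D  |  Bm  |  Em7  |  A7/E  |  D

I - vi - ii7 - V43 - I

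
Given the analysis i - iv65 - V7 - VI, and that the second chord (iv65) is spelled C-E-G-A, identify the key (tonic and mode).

E minor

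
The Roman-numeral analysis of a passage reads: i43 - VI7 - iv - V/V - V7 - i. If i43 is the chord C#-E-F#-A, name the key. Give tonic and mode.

i43 is given as C#-E-F#-A — a minor seventh chord with root F#.
If F# is scale degree 1 and the mode makes that degree carry a minor seventh chord, the tonic is F# and the mode is minor.

F# minor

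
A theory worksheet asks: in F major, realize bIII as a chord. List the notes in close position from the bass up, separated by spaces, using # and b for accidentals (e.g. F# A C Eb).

Ab C Eb

bIII is a major triad on the lowered third degree, borrowed from the parallel minor. In F major that root is Ab.
So the chord is Ab-C-Eb, a major triad.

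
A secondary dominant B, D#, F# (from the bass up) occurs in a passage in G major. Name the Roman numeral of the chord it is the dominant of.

The chord is a major triad on B.
A dominant resolves down a perfect fifth: B → E. In G major, E is scale degree 6, i.e. vi.

vi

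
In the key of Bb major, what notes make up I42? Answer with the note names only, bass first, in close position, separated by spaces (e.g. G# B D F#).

A Bb D F

In Bb major, scale degree 1 is Bb, and the diatonic chord built there is a major seventh chord.
Stacking thirds from Bb gives Bb-D-F-A.
The figured bass 42 indicates third inversion, placing the seventh (A) in the bass: A-Bb-D-F.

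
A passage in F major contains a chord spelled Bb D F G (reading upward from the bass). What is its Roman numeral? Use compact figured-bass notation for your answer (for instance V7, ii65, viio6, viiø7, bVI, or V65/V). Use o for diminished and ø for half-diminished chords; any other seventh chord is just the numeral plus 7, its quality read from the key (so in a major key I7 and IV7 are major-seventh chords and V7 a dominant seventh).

ii65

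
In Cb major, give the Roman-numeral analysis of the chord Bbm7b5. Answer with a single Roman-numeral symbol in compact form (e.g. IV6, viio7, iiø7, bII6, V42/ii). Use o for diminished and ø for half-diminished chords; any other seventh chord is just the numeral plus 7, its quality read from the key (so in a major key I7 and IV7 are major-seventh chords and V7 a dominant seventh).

Stacked in thirds the chord is Bb-Db-Fb-Ab: a half-diminished seventh chord on Bb.
Bb is scale degree 7 in Cb major, and a half-diminished seventh chord on that degree is written viiø7.

viiø7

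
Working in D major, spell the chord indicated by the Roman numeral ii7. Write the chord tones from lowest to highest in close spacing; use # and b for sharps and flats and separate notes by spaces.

E G B D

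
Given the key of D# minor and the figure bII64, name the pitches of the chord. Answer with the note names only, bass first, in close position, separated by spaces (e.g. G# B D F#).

B E G#

bII64 is the Neapolitan chord — a major triad on the lowered second degree. In D# minor that root is E.
So the chord is E-G#-B.
With the 64 figure the chord is in second inversion; from the bass B upward in close position it reads B-E-G#.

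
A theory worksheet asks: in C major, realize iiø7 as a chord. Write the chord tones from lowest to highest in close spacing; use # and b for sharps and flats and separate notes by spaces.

iiø7 is the half-diminished supertonic seventh, borrowed from the parallel minor. In C major that root is D.
So the chord is D-F-Ab-C.

D F Ab C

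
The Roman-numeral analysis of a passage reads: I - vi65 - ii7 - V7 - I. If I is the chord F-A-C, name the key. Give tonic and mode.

F major

The chord F is a major triad rooted on F; its label is I.
If F is scale degree 1 and the mode makes that degree carry a major triad, the tonic is F and the mode is major.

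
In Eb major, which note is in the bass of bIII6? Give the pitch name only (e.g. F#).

Bb

bIII in Eb major has root Gb; the chord is Gb-Bb-Db.
The figure 6 means first inversion — the third is in the bass.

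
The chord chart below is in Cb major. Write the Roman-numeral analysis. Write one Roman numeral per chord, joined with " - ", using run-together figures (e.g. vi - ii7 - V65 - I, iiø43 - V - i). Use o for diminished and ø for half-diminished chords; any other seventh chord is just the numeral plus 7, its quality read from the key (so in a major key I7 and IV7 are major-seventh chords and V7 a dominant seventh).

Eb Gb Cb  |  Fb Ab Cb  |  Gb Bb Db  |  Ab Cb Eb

Eb-Gb-Cb: major triad on Cb = scale degree 1 → I6.
Fb-Ab-Cb: root Fb is the subdominant; major triad there is IV.
Gb-Bb-Db: root Gb is the dominant; major triad there is V.
Ab-Cb-Eb: root Ab is the submediant; minor triad there is vi.

I6 - IV - V - vi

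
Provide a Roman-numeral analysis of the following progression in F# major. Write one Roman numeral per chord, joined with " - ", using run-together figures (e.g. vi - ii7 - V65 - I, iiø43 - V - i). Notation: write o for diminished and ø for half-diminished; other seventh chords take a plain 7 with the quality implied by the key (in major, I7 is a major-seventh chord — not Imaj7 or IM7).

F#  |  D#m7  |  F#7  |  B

I - vi7 - V7/IV - IV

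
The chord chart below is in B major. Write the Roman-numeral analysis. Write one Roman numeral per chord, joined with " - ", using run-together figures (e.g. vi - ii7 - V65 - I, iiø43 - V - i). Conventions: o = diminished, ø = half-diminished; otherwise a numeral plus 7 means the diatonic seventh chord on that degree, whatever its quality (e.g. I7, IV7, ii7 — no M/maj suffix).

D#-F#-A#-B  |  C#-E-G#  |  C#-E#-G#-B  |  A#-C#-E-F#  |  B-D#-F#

I65 - ii - V7/V - V65 - I

D#-F#-A#-B has root B, degree 1 in B major, so I65.
C#-E-G#: root C# is the supertonic; minor triad there is ii.
C#-E#-G#-B: chromatic; C# is V of V, so V7/V.
A#-C#-E-F# has root F#, degree 5 in B major, so V65.
B-D#-F# has root B, degree 1 in B major, so I.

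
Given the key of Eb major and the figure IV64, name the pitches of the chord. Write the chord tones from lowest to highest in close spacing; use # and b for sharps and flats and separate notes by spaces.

Eb Ab C

In Eb major, the fourth degree is Ab, and the diatonic chord built there is a major triad.
That chord is spelled Ab-C-Eb.
With the 64 figure the chord is in second inversion; from the bass Eb upward in close position it reads Eb-Ab-C.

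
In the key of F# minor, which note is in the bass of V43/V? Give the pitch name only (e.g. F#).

The applied chord V43/V is rooted on G#: G#-B#-D#-F#.
The figure 43 means second inversion — the fifth is in the bass.

D#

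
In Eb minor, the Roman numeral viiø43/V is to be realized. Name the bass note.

Eb

The applied chord viiø43/V is rooted on A: A-C-Eb-G.
The figure 43 means second inversion — the fifth is in the bass.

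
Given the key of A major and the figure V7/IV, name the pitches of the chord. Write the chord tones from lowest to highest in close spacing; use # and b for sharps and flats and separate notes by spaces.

A C# E G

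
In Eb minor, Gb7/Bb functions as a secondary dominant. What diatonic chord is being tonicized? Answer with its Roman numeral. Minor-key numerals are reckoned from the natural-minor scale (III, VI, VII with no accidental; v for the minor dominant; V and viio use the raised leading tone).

VI

The chord is a dominant seventh chord on Gb.
A dominant resolves down a perfect fifth: Gb → Cb. In Eb minor, Cb is scale degree 6, i.e. VI.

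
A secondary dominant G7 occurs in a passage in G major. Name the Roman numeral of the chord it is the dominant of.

The chord is a dominant seventh chord on G.
A dominant resolves down a perfect fifth: G → C. In G major, C is scale degree 4, i.e. IV.

IV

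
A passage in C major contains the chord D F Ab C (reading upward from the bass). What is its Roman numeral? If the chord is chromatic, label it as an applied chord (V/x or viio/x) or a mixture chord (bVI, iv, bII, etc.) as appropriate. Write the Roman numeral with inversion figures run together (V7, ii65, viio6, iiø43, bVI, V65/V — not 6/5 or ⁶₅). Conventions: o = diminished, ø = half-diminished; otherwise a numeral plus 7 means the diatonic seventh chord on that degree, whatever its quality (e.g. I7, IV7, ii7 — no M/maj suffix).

iiø7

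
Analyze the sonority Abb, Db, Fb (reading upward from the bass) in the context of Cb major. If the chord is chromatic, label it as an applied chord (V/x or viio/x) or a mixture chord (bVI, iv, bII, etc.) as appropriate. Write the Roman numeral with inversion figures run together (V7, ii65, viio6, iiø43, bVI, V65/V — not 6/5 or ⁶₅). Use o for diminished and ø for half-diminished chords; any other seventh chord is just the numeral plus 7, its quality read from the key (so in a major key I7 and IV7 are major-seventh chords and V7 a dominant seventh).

iio64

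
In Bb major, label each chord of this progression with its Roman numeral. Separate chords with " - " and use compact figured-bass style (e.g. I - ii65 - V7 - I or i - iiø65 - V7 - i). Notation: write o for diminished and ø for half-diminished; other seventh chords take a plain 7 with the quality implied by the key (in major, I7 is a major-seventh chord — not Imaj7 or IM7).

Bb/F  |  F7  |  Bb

I64 - V7 - I

Bb/F: major triad on Bb = scale degree 1 → I64.
F7: root F is the dominant; dominant seventh chord there is V7.
Bb: root Bb is the tonic; major triad there is I.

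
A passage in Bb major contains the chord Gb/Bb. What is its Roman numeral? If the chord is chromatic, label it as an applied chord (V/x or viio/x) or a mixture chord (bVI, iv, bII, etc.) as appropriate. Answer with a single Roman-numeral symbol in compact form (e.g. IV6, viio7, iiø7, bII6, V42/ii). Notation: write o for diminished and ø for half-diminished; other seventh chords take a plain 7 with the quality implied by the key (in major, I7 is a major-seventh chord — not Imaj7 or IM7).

bVI6

Stacked in thirds the chord is Gb-Bb-Db: a major triad on Gb.
Gb is the lowered sixth degree of Bb major (diatonic 6 would be G). This is a major triad on the lowered sixth degree, borrowed from the parallel minor.
With Bb in the bass the chord is in first inversion, so the figured bass is 6.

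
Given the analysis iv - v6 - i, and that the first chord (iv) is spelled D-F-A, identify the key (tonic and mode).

The anchor chord is a minor triad on D, labeled iv.
Counting down 3 scale steps from D places the tonic on A; a minor triad on degree 4 is diatonic only in minor.

A minor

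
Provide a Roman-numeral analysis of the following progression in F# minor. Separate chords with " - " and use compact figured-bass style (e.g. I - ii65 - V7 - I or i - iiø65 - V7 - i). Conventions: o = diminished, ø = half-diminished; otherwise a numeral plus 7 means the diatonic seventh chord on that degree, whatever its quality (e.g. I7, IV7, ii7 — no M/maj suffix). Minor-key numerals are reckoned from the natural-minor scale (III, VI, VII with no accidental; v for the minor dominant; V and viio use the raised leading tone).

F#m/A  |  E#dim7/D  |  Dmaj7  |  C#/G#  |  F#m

F#m/A: minor triad on F# = scale degree 1 → i6.
E#dim7/D has root E#, degree 7 in F# minor, so viio42.
Dmaj7 has root D, degree 6 in F# minor, so VI7.
C#/G#: major triad on C# = scale degree 5 → V64.
F#m has root F#, degree 1 in F# minor, so i.

i6 - viio42 - VI7 - V64 - i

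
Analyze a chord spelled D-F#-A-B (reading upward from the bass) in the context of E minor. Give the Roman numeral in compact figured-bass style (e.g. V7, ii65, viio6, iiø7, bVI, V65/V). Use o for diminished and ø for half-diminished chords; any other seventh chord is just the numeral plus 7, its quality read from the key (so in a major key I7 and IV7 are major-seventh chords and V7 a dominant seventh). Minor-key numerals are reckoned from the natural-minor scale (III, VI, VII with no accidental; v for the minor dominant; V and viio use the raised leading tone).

Stacked in thirds the chord is B-D-F#-A: a minor seventh chord on B.
B is scale degree 5 in E minor, and a minor seventh chord on that degree is written v7.
With D in the bass the chord is in first inversion, so the figured bass is 65.

v65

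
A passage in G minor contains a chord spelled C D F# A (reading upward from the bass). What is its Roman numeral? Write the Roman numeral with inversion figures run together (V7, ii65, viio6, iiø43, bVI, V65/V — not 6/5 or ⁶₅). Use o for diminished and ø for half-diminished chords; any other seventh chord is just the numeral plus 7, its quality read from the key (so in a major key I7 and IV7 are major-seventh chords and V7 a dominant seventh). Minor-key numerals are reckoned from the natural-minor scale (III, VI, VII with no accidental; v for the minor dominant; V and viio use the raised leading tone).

The pitches D-F#-A-C form a dominant seventh chord rooted on D.
D is scale degree 5 in G minor, and a dominant seventh chord on that degree is written V7.
With C in the bass the chord is in third inversion, so the figured bass is 42.

V42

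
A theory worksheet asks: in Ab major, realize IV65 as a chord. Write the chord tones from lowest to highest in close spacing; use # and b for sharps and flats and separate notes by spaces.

F Ab C Db

In Ab major, the fourth degree is Db, and the diatonic chord built there is a major seventh chord.
That chord is spelled Db-F-Ab-C.
With the 65 figure the chord is in first inversion; from the bass F upward in close position it reads F-Ab-C-Db.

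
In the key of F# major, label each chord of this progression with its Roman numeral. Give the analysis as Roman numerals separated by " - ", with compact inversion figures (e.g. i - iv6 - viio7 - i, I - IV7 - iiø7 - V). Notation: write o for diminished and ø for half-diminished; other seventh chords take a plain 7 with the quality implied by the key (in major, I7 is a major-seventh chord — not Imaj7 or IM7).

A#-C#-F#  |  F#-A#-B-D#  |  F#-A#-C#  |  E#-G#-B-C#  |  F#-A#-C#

I6 - IV43 - I - V65 - I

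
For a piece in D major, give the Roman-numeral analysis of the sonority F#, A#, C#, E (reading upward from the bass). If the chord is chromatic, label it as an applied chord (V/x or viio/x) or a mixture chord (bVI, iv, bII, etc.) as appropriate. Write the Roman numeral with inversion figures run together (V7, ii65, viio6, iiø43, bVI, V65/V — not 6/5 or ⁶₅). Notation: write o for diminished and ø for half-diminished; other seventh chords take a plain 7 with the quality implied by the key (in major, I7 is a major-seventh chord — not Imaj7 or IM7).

V7/vi

Stacked in thirds the chord is F#-A#-C#-E: a dominant seventh chord on F#.
F# is not a diatonic chord root with this quality in D major, but it lies a perfect fifth above B (vi), so the chord functions as an applied dominant of vi.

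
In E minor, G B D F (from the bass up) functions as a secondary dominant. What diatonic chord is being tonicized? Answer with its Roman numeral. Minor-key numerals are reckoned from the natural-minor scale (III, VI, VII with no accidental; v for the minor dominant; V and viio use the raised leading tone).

VI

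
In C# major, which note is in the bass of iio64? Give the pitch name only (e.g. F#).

A

iio in C# major has root D#; the chord is D#-F#-A.
The figure 64 means second inversion — the fifth is in the bass.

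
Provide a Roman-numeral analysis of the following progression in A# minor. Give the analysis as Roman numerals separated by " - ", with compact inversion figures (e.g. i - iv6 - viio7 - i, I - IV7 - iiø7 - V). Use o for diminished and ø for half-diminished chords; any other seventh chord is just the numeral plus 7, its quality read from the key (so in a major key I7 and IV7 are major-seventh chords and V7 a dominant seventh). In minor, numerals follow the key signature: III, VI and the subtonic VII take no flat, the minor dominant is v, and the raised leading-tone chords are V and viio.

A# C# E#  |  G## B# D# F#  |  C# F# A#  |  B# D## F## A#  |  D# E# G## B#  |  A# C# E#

A#-C#-E#: root A# is the tonic; minor triad there is i.
G##-B#-D#-F# has root G##, degree 7 in A# minor, so viio7.
C#-F#-A# has root F#, degree 6 in A# minor, so VI64.
B#-D##-F##-A# is the secondary dominant of V (dominant seventh chord on B#): V7/V.
D#-E#-G##-B#: root E# is the dominant; dominant seventh chord there is V42.
A#-C#-E#: root A# is the tonic; minor triad there is i.

i - viio7 - VI64 - V7/V - V42 - i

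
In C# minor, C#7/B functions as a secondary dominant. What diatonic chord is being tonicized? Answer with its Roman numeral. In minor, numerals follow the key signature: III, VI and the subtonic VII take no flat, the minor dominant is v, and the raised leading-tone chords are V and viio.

iv

The chord is a dominant seventh chord on C#.
A dominant resolves down a perfect fifth: C# → F#. In C# minor, F# is scale degree 4, i.e. iv.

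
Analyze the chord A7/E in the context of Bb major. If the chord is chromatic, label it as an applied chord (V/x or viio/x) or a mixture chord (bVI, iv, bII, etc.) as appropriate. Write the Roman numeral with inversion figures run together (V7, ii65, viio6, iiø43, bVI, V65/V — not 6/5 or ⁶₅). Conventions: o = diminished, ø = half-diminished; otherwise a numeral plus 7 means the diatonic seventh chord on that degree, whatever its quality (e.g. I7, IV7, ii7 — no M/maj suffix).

The pitches A-C#-E-G form a dominant seventh chord rooted on A.
A is not a diatonic chord root with this quality in Bb major, but it lies a perfect fifth above D (iii), so the chord functions as an applied dominant of iii.
With E in the bass the chord is in second inversion, so the figured bass is 43.

V43/iii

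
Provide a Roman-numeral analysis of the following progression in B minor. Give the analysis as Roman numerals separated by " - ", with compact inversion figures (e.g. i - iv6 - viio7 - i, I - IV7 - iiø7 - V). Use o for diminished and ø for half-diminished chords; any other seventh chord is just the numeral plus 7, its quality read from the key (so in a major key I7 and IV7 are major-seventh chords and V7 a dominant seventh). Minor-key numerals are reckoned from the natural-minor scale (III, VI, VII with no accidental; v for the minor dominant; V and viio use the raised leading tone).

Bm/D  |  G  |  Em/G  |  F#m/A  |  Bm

i6 - VI - iv6 - v6 - i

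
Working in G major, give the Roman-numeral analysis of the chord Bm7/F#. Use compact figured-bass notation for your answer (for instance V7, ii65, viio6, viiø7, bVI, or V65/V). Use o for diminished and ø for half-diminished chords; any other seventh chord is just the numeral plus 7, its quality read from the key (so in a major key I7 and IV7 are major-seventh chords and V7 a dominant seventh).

iii43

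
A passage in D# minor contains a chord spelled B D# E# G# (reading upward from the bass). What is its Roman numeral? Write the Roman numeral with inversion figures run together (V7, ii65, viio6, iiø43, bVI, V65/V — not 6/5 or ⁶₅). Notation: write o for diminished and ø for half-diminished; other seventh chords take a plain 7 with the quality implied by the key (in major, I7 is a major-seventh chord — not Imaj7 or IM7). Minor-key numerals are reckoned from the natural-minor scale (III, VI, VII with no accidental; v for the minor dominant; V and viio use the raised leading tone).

The pitches E#-G#-B-D# form a half-diminished seventh chord rooted on E#.
In D# minor, E# is the supertonic; the diatonic half-diminished seventh chord there is iiø7.
With B in the bass the chord is in second inversion, so the figured bass is 43.

iiø43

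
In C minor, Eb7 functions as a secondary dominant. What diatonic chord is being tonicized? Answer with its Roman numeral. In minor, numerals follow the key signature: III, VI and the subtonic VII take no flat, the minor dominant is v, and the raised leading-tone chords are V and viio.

The chord is a dominant seventh chord on Eb.
A dominant resolves down a perfect fifth: Eb → Ab. In C minor, Ab is scale degree 6, i.e. VI.

VI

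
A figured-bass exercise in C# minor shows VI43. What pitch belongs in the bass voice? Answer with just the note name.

VI in C# minor has root A; the chord is A-C#-E-G#.
The figure 43 means second inversion — the fifth is in the bass.

E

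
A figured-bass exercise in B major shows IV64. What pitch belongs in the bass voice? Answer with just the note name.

B

IV in B major has root E; the chord is E-G#-B.
The figure 64 means second inversion — the fifth is in the bass.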